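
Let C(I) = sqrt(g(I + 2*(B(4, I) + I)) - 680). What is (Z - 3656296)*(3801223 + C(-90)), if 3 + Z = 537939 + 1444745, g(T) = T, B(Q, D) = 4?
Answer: -6361783831145 - 1673615*I*sqrt(942) ≈ -6.3618e+12 - 5.1367e+7*I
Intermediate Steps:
C(I) = sqrt(-672 + 3*I) (C(I) = sqrt((I + 2*(4 + I)) - 680) = sqrt((I + (8 + 2*I)) - 680) = sqrt((8 + 3*I) - 680) = sqrt(-672 + 3*I))
Z = 1982681 (Z = -3 + (537939 + 1444745) = -3 + 1982684 = 1982681)
(Z - 3656296)*(3801223 + C(-90)) = (1982681 - 3656296)*(3801223 + sqrt(-672 + 3*(-90))) = -1673615*(3801223 + sqrt(-672 - 270)) = -1673615*(3801223 + sqrt(-942)) = -1673615*(3801223 + I*sqrt(942)) = -6361783831145 - 1673615*I*sqrt(942)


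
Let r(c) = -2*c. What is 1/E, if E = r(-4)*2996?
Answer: 1/23968 ≈ 4.1722e-5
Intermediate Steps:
E = 23968 (E = -2*(-4)*2996 = 8*2996 = 23968)
1/E = 1/23968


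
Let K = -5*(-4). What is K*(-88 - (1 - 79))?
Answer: -200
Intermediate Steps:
K = 20
K*(-88 - (1 - 79)) = 20*(-88 - (1 - 79)) = 20*(-88 - 1*(-78)) = 20*(-88 + 78) = 20*(-10) = -200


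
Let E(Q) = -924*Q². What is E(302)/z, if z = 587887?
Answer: -84272496/587887 ≈ -143.35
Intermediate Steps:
E(302)/z = -924*302²/587887 = -924*91204*(1/587887) = -84272496*1/587887 = -84272496/587887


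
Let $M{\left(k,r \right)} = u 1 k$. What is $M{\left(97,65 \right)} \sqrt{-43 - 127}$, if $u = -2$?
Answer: $- 194 i \sqrt{170} \approx - 2529.4 i$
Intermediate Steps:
$M{\left(k,r \right)} = - 2 k$ ($M{\left(k,r \right)} = \left(-2\right) 1 k = - 2 k$)
$M{\left(97,65 \right)} \sqrt{-43 - 127} = \left(-2\right) 97 \sqrt{-43 - 127} = - 194 \sqrt{-170} = - 194 i \sqrt{170}$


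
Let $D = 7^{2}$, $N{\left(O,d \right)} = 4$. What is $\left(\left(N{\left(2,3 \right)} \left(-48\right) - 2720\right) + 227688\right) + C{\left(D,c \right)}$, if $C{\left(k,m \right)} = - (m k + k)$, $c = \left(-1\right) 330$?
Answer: $240897$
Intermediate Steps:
$c = -330$
$D = 49$
$C{\left(k,m \right)} = - k - k m$ ($C{\left(k,m \right)} = - (k m + k) = - (k + k m) = - k - k m$)
$\left(\left(N{\left(2,3 \right)} \left(-48\right) - 2720\right) + 227688\right) + C{\left(D,c \right)} = \left(\left(4 \left(-48\right) - 2720\right) + 227688\right) - 49 \left(1 - 330\right) = \left(\left(-192 - 2720\right) + 227688\right) - 49 \left(-329\right) = \left(-2912 + 227688\right) + 16121 = 224776 + 16121 = 240897$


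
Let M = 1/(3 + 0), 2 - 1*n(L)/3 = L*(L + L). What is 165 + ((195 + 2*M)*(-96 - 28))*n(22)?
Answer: 70313373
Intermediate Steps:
n(L) = 6 - 6*L² (n(L) = 6 - 3*L*(L + L) = 6 - 3*L*2*L = 6 - 6*L²)
M = ⅓ (M = 1/3 = ⅓ ≈ 0.33333)
165 + ((195 + 2*M)*(-96 - 28))*n(22) = 165 + ((195 + 2*(⅓))*(-96 - 28))*(6 - 6*22²) = 165 + ((195 + ⅔)*(-124))*(6 - 6*484) = 165 + ((587/3)*(-124))*(6 - 2904) = 165 - 72788/3*(-2898) = 165 + 70313208 = 70313373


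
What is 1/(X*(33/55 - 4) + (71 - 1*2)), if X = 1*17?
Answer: 5/56 ≈ 0.089286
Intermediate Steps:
X = 17
1/(X*(33/55 - 4) + (71 - 1*2)) = 1/(17*(33/55 - 4) + (71 - 1*2)) = 1/(17*(33*(1/55) - 1*4) + (71 - 2)) = 1/(17*(⅗ - 4) + 69) = 1/(17*(-17/5) + 69) = 1/(-289/5 + 69) = 1/(56/5) = 5/56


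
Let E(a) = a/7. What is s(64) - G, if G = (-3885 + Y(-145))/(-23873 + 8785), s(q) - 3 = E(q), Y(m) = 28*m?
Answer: 1226865/105616 ≈ 11.616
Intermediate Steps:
E(a) = a/7 (E(a) = a*(⅐) = a/7)
s(q) = 3 + q/7
G = 7945/15088 (G = (-3885 + 28*(-145))/(-23873 + 8785) = (-3885 - 4060)/(-15088) = -7945*(-1/15088) = 7945/15088 ≈ 0.52658)
s(64) - G = (3 + (⅐)*64) - 1*7945/15088 = (3 + 64/7) - 7945/15088 = 85/7 - 7945/15088 = 1226865/105616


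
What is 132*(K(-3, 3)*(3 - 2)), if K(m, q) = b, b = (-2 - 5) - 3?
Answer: -1320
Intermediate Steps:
b = -10 (b = -7 - 3 = -10)
K(m, q) = -10
132*(K(-3, 3)*(3 - 2)) = 132*(-10*(3 - 2)) = 132*(-10*1) = 132*(-10) = -1320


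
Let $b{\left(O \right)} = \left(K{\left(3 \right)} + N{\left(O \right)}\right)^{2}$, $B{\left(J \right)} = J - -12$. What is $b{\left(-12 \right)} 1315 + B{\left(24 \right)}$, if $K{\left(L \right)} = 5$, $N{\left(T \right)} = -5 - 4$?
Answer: $21076$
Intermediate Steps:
$B{\left(J \right)} = 12 + J$ ($B{\left(J \right)} = J + 12 = 12 + J$)
$N{\left(T \right)} = -9$
$b{\left(O \right)} = 16$ ($b{\left(O \right)} = \left(5 - 9\right)^{2} = \left(-4\right)^{2} = 16$)
$b{\left(-12 \right)} 1315 + B{\left(24 \right)} = 16 \cdot 1315 + \left(12 + 24\right) = 21040 + 36 = 21076$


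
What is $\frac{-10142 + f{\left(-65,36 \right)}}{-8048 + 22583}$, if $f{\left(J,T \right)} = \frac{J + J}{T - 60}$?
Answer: $- \frac{121639}{174420} \approx -0.69739$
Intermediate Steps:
$f{\left(J,T \right)} = \frac{2 J}{-60 + T}$
$\frac{-10142 + f{\left(-65,36 \right)}}{-8048 + 22583} = \frac{-10142 + 2 \left(-65\right) \frac{1}{-60 + 36}}{-8048 + 22583} = \frac{-10142 + 2 \left(-65\right) \frac{1}{-24}}{14535} = \left(-10142 + 2 \left(-65\right) \left(- \frac{1}{24}\right)\right) \frac{1}{14535} = \left(-10142 + \frac{65}{12}\right) \frac{1}{14535} = \left(- \frac{121639}{12}\right) \frac{1}{14535} = - \frac{121639}{174420}$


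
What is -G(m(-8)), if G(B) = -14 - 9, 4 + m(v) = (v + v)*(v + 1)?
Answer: 23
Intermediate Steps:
m(v) = -4 + 2*v*(1 + v) (m(v) = -4 + (v + v)*(v + 1) = -4 + (2*v)*(1 + v) = -4 + 2*v*(1 + v))
G(B) = -23
-G(m(-8)) = -1*(-23) = 23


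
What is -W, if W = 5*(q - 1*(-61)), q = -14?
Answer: -235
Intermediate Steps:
W = 235 (W = 5*(-14 - 1*(-61)) = 5*(-14 + 61) = 5*47 = 235)
-W = -1*235 = -235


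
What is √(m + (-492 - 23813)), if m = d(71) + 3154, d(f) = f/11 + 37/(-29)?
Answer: I*√2151819923/319 ≈ 145.42*I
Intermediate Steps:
d(f) = -37/29 + f/11 (d(f) = f*(1/11) + 37*(-1/29) = f/11 - 37/29 = -37/29 + f/11)
m = 1007778/319 (m = (-37/29 + (1/11)*71) + 3154 = (-37/29 + 71/11) + 3154 = 1652/319 + 3154 = 1007778/319 ≈ 3159.2)
√(m + (-492 - 23813)) = √(1007778/319 + (-492 - 23813)) = √(1007778/319 - 24305) = √(-6745517/319) = I*√2151819923/319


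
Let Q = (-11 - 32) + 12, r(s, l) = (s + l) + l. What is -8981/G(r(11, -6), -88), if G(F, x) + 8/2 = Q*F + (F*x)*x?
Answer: 8981/7717 ≈ 1.1638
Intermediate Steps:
r(s, l) = s + 2*l (r(s, l) = (l + s) + l = s + 2*l)
Q = -31 (Q = -43 + 12 = -31)
G(F, x) = -4 - 31*F + F*x² (G(F, x) = -4 + (-31*F + (F*x)*x) = -4 + (-31*F + F*x²) = -4 - 31*F + F*x²)
-8981/G(r(11, -6), -88) = -8981/(-4 - 31*(11 + 2*(-6)) + (11 + 2*(-6))*(-88)²) = -8981/(-4 - 31*(11 - 12) + (11 - 12)*7744) = -8981/(-4 - 31*(-1) - 1*7744) = -8981/(-4 + 31 - 7744) = -8981/(-7717) = -8981*(-1/7717) = 8981/7717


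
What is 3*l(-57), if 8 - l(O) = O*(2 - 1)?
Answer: 195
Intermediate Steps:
l(O) = 8 - O (l(O) = 8 - O*(2 - 1) = 8 - O)
3*l(-57) = 3*(8 - 1*(-57)) = 3*(8 + 57) = 3*65 = 195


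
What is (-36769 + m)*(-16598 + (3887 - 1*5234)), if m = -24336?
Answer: 1096529225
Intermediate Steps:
(-36769 + m)*(-16598 + (3887 - 1*5234)) = (-36769 - 24336)*(-16598 + (3887 - 1*5234)) = -61105*(-16598 + (3887 - 5234)) = -61105*(-16598 - 1347) = -61105*(-17945) = 1096529225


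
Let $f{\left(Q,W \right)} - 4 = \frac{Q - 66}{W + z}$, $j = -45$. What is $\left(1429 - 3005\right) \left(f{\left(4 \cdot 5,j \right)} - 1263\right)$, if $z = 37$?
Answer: $1975122$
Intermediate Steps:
$f{\left(Q,W \right)} = 4 + \frac{-66 + Q}{37 + W}$ ($f{\left(Q,W \right)} = 4 + \frac{Q - 66}{W + 37} = 4 + \frac{-66 + Q}{37 + W}$)
$\left(1429 - 3005\right) \left(f{\left(4 \cdot 5,j \right)} - 1263\right) = \left(1429 - 3005\right) \left(\frac{82 + 4 \cdot 5 + 4 \left(-45\right)}{37 - 45} - 1263\right) = - 1576 \left(\frac{82 + 20 - 180}{-8} - 1263\right) = - 1576 \left(\left(- \frac{1}{8}\right) \left(-78\right) - 1263\right) = - 1576 \left(\frac{39}{4} - 1263\right) = \left(-1576\right) \left(- \frac{5013}{4}\right) = 1975122$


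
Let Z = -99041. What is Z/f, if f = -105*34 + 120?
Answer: 99041/3450 ≈ 28.708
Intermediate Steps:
f = -3450 (f = -3570 + 120 = -3450)
Z/f = -99041/(-3450) = -99041*(-1/3450) = 99041/3450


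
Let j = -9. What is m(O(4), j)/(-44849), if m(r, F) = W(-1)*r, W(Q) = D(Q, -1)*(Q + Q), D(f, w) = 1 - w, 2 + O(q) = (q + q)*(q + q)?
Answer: 248/44849 ≈ 0.0055297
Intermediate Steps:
O(q) = -2 + 4*q² (O(q) = -2 + (q + q)*(q + q) = -2 + (2*q)*(2*q) = -2 + 4*q²)
W(Q) = 4*Q (W(Q) = (1 - 1*(-1))*(Q + Q) = (1 + 1)*(2*Q) = 2*(2*Q) = 4*Q)
m(r, F) = -4*r (m(r, F) = (4*(-1))*r = -4*r)
m(O(4), j)/(-44849) = -4*(-2 + 4*4²)/(-44849) = -4*(-2 + 4*16)*(-1/44849) = -4*(-2 + 64)*(-1/44849) = -4*62*(-1/44849) = -248*(-1/44849) = 248/44849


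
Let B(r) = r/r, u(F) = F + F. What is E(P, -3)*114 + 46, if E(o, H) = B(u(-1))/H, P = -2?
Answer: 8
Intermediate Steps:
u(F) = 2*F
B(r) = 1
E(o, H) = 1/H
E(P, -3)*114 + 46 = 114/(-3) + 46 = -1/3*114 + 46 = -38 + 46 = 8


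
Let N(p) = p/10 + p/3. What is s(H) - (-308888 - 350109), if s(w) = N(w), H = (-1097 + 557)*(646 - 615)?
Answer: 651743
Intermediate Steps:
H = -16740 (H = -540*31 = -16740)
N(p) = 13*p/30 (N(p) = p*(⅒) + p*(⅓) = p/10 + p/3 = 13*p/30)
s(w) = 13*w/30
s(H) - (-308888 - 350109) = (13/30)*(-16740) - (-308888 - 350109) = -7254 - 1*(-658997) = -7254 + 658997 = 651743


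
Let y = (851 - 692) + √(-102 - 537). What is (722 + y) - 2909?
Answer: -2028 + 3*I*√71 ≈ -2028.0 + 25.278*I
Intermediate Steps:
y = 159 + 3*I*√71 (y = 159 + √(-639) = 159 + 3*I*√71 ≈ 159.0 + 25.278*I)
(722 + y) - 2909 = (722 + (159 + 3*I*√71)) - 2909 = (881 + 3*I*√71) - 2909 = -2028 + 3*I*√71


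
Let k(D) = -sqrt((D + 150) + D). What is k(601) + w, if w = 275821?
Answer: 275821 - 26*sqrt(2) ≈ 2.7578e+5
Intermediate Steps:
k(D) = -sqrt(150 + 2*D) (k(D) = -sqrt((150 + D) + D) = -sqrt(150 + 2*D))
k(601) + w = -sqrt(150 + 2*601) + 275821 = -sqrt(150 + 1202) + 275821 = -sqrt(1352) + 275821 = -26*sqrt(2) + 275821 = 275821 - 26*sqrt(2)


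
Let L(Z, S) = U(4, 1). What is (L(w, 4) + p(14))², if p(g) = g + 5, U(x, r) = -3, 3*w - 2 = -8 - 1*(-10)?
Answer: 256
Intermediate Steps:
w = 4/3 (w = ⅔ + (-8 - 1*(-10))/3 = ⅔ + (-8 + 10)/3 = ⅔ + (⅓)*2 = ⅔ + ⅔ = 4/3 ≈ 1.3333)
L(Z, S) = -3
p(g) = 5 + g
(L(w, 4) + p(14))² = (-3 + (5 + 14))² = (-3 + 19)² = 16² = 256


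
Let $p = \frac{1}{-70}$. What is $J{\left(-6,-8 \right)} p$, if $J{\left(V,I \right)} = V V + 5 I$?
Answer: $\frac{2}{35} \approx 0.057143$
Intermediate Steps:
$p = - \frac{1}{70} \approx -0.014286$
$J{\left(V,I \right)} = V^{2} + 5 I$
$J{\left(-6,-8 \right)} p = \left(\left(-6\right)^{2} + 5 \left(-8\right)\right) \left(- \frac{1}{70}\right) = \left(36 - 40\right) \left(- \frac{1}{70}\right) = \left(-4\right) \left(- \frac{1}{70}\right) = \frac{2}{35}$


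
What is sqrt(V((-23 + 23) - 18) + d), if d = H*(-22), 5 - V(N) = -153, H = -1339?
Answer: 4*sqrt(1851) ≈ 172.09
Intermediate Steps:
V(N) = 158 (V(N) = 5 - 1*(-153) = 5 + 153 = 158)
d = 29458 (d = -1339*(-22) = 29458)
sqrt(V((-23 + 23) - 18) + d) = sqrt(158 + 29458) = sqrt(29616) = 4*sqrt(1851)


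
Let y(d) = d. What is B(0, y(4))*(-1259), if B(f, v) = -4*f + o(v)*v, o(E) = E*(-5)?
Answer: 100720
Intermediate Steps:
o(E) = -5*E
B(f, v) = -5*v**2 - 4*f (B(f, v) = -4*f + (-5*v)*v = -4*f - 5*v**2 = -5*v**2 - 4*f)
B(0, y(4))*(-1259) = (-5*4**2 - 4*0)*(-1259) = (-5*16 + 0)*(-1259) = (-80 + 0)*(-1259) = -80*(-1259) = 100720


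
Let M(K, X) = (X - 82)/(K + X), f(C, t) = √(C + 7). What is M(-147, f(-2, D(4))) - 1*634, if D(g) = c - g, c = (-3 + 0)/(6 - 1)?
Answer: -13684887/21604 - 65*√5/21604 ≈ -633.45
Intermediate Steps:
c = -⅗ (c = -3/5 = -3*⅕ = -⅗ ≈ -0.60000)
D(g) = -⅗ - g
f(C, t) = √(7 + C)
M(K, X) = (-82 + X)/(K + X)
M(-147, f(-2, D(4))) - 1*634 = (-82 + √(7 - 2))/(-147 + √(7 - 2)) - 1*634 = (-82 + √5)/(-147 + √5) - 634 = -634 + (-82 + √5)/(-147 + √5)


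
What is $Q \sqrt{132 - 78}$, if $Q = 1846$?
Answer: $5538 \sqrt{6} \approx 13565.0$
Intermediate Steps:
$Q \sqrt{132 - 78} = 1846 \sqrt{132 - 78} = 1846 \sqrt{54} = 1846 \cdot 3 \sqrt{6} = 5538 \sqrt{6}$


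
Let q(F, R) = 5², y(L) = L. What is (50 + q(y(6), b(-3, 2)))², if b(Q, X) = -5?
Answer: 5625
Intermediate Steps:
q(F, R) = 25
(50 + q(y(6), b(-3, 2)))² = (50 + 25)² = 75² = 5625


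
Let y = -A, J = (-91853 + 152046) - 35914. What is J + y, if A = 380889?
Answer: -356610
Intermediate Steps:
J = 24279 (J = 60193 - 35914 = 24279)
y = -380889 (y = -1*380889 = -380889)
J + y = 24279 - 380889 = -356610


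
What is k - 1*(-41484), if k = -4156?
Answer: 37328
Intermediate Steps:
k - 1*(-41484) = -4156 - 1*(-41484) = -4156 + 41484 = 37328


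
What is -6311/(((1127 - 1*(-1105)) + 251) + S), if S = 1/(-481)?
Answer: -3035591/1194322 ≈ -2.5417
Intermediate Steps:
S = -1/481 ≈ -0.0020790
-6311/(((1127 - 1*(-1105)) + 251) + S) = -6311/(((1127 - 1*(-1105)) + 251) - 1/481) = -6311/(((1127 + 1105) + 251) - 1/481) = -6311/((2232 + 251) - 1/481) = -6311/(2483 - 1/481) = -6311/1194322/481 = -6311*481/1194322 = -3035591/1194322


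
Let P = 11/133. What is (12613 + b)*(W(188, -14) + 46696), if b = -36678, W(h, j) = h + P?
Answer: -150059304895/133 ≈ -1.1283e+9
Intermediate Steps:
P = 11/133 (P = 11*(1/133) = 11/133 ≈ 0.082707)
W(h, j) = 11/133 + h (W(h, j) = h + 11/133 = 11/133 + h)
(12613 + b)*(W(188, -14) + 46696) = (12613 - 36678)*((11/133 + 188) + 46696) = -24065*(25015/133 + 46696) = -24065*6235583/133 = -150059304895/133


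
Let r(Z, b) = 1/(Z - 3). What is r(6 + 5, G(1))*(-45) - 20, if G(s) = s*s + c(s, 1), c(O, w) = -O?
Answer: -205/8 ≈ -25.625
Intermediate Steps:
G(s) = s² - s (G(s) = s*s - s = s² - s)
r(Z, b) = 1/(-3 + Z)
r(6 + 5, G(1))*(-45) - 20 = -45/(-3 + (6 + 5)) - 20 = -45/(-3 + 11) - 20 = -45/8 - 20 = -205/8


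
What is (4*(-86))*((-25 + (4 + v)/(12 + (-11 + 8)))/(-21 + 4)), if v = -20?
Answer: -82904/153 ≈ -541.86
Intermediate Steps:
(4*(-86))*((-25 + (4 + v)/(12 + (-11 + 8)))/(-21 + 4)) = (4*(-86))*((-25 + (4 - 20)/(12 + (-11 + 8)))/(-21 + 4)) = -344*(-25 - 16/(12 - 3))/(-17) = -344*(-25 - 16/9)*(-1)/17 = -(-82904)*(-1)/(9*17) = -344*241/153 = -82904/153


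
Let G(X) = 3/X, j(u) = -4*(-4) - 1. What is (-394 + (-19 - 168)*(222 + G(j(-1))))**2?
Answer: 43985414529/25 ≈ 1.7594e+9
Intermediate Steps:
j(u) = 15 (j(u) = 16 - 1 = 15)
(-394 + (-19 - 168)*(222 + G(j(-1))))**2 = (-394 + (-19 - 168)*(222 + 3/15))**2 = (-394 - 187*(222 + 3*(1/15)))**2 = (-394 - 187*(222 + 1/5))**2 = (-394 - 187*1111/5)**2 = (-394 - 207757/5)**2 = (-209727/5)**2 = 43985414529/25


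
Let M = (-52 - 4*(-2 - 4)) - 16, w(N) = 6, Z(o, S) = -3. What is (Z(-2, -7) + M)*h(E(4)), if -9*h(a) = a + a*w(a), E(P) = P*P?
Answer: 5264/9 ≈ 584.89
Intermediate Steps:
E(P) = P²
M = -44 (M = (-52 - 4*(-6)) - 16 = (-52 + 24) - 16 = -28 - 16 = -44)
h(a) = -7*a/9 (h(a) = -(a + a*6)/9 = -(a + 6*a)/9 = -7*a/9)
(Z(-2, -7) + M)*h(E(4)) = (-3 - 44)*(-7/9*4²) = -(-329)*16/9 = -47*(-112/9) = 5264/9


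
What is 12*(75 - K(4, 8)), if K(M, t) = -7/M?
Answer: 921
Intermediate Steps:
12*(75 - K(4, 8)) = 12*(75 - (-7)/4) = 12*(75 - 1*(-7/4)) = 12*(75 + 7/4) = 12*(307/4) = 921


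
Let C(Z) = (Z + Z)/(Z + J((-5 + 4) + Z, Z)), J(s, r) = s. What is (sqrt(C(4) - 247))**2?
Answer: -1721/7 ≈ -245.86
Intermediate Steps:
C(Z) = 2*Z/(-1 + 2*Z) (C(Z) = (Z + Z)/(Z + ((-5 + 4) + Z)) = (2*Z)/(Z + (-1 + Z)) = (2*Z)/(-1 + 2*Z) = 2*Z/(-1 + 2*Z))
(sqrt(C(4) - 247))**2 = (sqrt(2*4/(-1 + 2*4) - 247))**2 = (sqrt(2*4/(-1 + 8) - 247))**2 = (sqrt(2*4/7 - 247))**2 = (sqrt(2*4*(1/7) - 247))**2 = (sqrt(8/7 - 247))**2 = (sqrt(-1721/7))**2 = (I*sqrt(12047)/7)**2 = -1721/7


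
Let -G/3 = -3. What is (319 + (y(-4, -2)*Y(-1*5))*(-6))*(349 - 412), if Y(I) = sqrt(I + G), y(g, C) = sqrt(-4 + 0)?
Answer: -20097 + 1512*I ≈ -20097.0 + 1512.0*I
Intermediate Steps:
G = 9 (G = -3*(-3) = 9)
y(g, C) = 2*I (y(g, C) = sqrt(-4) = 2*I)
Y(I) = sqrt(9 + I) (Y(I) = sqrt(I + 9) = sqrt(9 + I))
(319 + (y(-4, -2)*Y(-1*5))*(-6))*(349 - 412) = (319 + ((2*I)*sqrt(9 - 1*5))*(-6))*(349 - 412) = (319 + ((2*I)*sqrt(9 - 5))*(-6))*(-63) = (319 + ((2*I)*sqrt(4))*(-6))*(-63) = (319 + ((2*I)*2)*(-6))*(-63) = (319 + (4*I)*(-6))*(-63) = (319 - 24*I)*(-63) = -20097 + 1512*I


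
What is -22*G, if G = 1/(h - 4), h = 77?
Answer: -22/73 ≈ -0.30137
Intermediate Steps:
G = 1/73 (G = 1/(77 - 4) = 1/73 ≈ 0.013699)
-22*G = -22*1/73 = -22/73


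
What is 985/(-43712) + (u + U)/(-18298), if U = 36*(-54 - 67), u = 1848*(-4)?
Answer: 247752523/399921088 ≈ 0.61950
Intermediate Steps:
u = -7392
U = -4356 (U = 36*(-121) = -4356)
985/(-43712) + (u + U)/(-18298) = 985/(-43712) + (-7392 - 4356)/(-18298) = 985*(-1/43712) - 11748*(-1/18298) = -985/43712 + 5874/9149 = 247752523/399921088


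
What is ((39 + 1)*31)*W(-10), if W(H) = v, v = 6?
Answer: 7440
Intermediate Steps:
W(H) = 6
((39 + 1)*31)*W(-10) = ((39 + 1)*31)*6 = (40*31)*6 = 1240*6 = 7440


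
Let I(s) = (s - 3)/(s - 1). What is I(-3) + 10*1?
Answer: 23/2 ≈ 11.500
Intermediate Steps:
I(s) = (-3 + s)/(-1 + s)
I(-3) + 10*1 = (-3 - 3)/(-1 - 3) + 10*1 = -6/(-4) + 10 = -¼*(-6) + 10 = 3/2 + 10 = 23/2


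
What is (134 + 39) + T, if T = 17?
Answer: 190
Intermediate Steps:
(134 + 39) + T = (134 + 39) + 17 = 173 + 17 = 190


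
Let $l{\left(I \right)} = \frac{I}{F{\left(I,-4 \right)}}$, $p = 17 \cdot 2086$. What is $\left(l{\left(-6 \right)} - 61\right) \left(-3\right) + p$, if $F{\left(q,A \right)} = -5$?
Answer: $\frac{178207}{5} \approx 35641.0$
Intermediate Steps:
$p = 35462$
$l{\left(I \right)} = - \frac{I}{5}$ ($l{\left(I \right)} = \frac{I}{-5} = I \left(- \frac{1}{5}\right) = - \frac{I}{5}$)
$\left(l{\left(-6 \right)} - 61\right) \left(-3\right) + p = \left(\left(- \frac{1}{5}\right) \left(-6\right) - 61\right) \left(-3\right) + 35462 = \left(\frac{6}{5} - 61\right) \left(-3\right) + 35462 = \left(- \frac{299}{5}\right) \left(-3\right) + 35462 = \frac{897}{5} + 35462 = \frac{178207}{5}$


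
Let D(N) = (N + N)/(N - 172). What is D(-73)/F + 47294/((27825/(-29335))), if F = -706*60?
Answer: -4570920014343/91674100 ≈ -49861.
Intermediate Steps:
F = -42360
D(N) = 2*N/(-172 + N) (D(N) = (2*N)/(-172 + N) = 2*N/(-172 + N))
D(-73)/F + 47294/((27825/(-29335))) = (2*(-73)/(-172 - 73))/(-42360) + 47294/((27825/(-29335))) = (2*(-73)/(-245))*(-1/42360) + 47294/((27825*(-1/29335))) = (2*(-73)*(-1/245))*(-1/42360) + 47294/(-5565/5867) = (146/245)*(-1/42360) + 47294*(-5867/5565) = -73/5189100 - 277473898/5565 = -4570920014343/91674100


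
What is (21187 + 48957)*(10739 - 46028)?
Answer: -2475311616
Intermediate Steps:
(21187 + 48957)*(10739 - 46028) = 70144*(-35289) = -2475311616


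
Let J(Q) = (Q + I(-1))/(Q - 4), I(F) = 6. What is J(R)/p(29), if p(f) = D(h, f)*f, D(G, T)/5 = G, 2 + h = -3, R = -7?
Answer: -1/7975 ≈ -0.00012539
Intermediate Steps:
h = -5 (h = -2 - 3 = -5)
D(G, T) = 5*G
J(Q) = (6 + Q)/(-4 + Q) (J(Q) = (Q + 6)/(Q - 4) = (6 + Q)/(-4 + Q))
p(f) = -25*f (p(f) = (5*(-5))*f = -25*f)
J(R)/p(29) = ((6 - 7)/(-4 - 7))/((-25*29)) = (-1/(-11))/(-725) = -1/11*(-1)*(-1/725) = (1/11)*(-1/725) = -1/7975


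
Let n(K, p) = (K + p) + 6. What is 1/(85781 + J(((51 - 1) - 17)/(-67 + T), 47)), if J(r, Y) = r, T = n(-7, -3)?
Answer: 71/6090418 ≈ 1.1658e-5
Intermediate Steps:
n(K, p) = 6 + K + p
T = -4 (T = 6 - 7 - 3 = -4)
1/(85781 + J(((51 - 1) - 17)/(-67 + T), 47)) = 1/(85781 + ((51 - 1) - 17)/(-67 - 4)) = 1/(85781 + (50 - 17)/(-71)) = 1/(85781 + 33*(-1/71)) = 1/(85781 - 33/71) = 1/(6090418/71) = 71/6090418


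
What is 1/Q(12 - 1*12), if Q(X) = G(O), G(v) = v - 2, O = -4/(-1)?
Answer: 1/2 ≈ 0.50000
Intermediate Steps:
O = 4 (O = -4*(-1) = 4)
G(v) = -2 + v
Q(X) = 2 (Q(X) = -2 + 4 = 2)
1/Q(12 - 1*12) = 1/2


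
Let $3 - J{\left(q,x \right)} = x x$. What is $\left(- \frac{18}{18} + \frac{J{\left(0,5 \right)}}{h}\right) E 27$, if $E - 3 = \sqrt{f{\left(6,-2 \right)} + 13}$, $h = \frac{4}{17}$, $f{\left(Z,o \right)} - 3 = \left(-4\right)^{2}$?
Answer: $- \frac{15309}{2} - 10206 \sqrt{2} \approx -22088.0$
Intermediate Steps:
$f{\left(Z,o \right)} = 19$ ($f{\left(Z,o \right)} = 3 + \left(-4\right)^{2} = 3 + 16 = 19$)
$h = \frac{4}{17}$ ($h = 4 \cdot \frac{1}{17} = \frac{4}{17} \approx 0.23529$)
$J{\left(q,x \right)} = 3 - x^{2}$ ($J{\left(q,x \right)} = 3 - x x = 3 - x^{2}$)
$E = 3 + 4 \sqrt{2}$ ($E = 3 + \sqrt{19 + 13} = 3 + \sqrt{32} = 3 + 4 \sqrt{2} \approx 8.6569$)
$\left(- \frac{18}{18} + \frac{J{\left(0,5 \right)}}{h}\right) E 27 = \left(- \frac{18}{18} + \frac{3 - 5^{2}}{\frac{4}{17}}\right) \left(3 + 4 \sqrt{2}\right) 27 = \left(\left(-18\right) \frac{1}{18} + \left(3 - 25\right) \frac{17}{4}\right) \left(3 + 4 \sqrt{2}\right) 27 = \left(-1 + \left(3 - 25\right) \frac{17}{4}\right) \left(3 + 4 \sqrt{2}\right) 27 = \left(-1 - \frac{187}{2}\right) \left(3 + 4 \sqrt{2}\right) 27 = - \frac{189 \left(3 + 4 \sqrt{2}\right)}{2} \cdot 27 = \left(- \frac{567}{2} - 378 \sqrt{2}\right) 27 = - \frac{15309}{2} - 10206 \sqrt{2}$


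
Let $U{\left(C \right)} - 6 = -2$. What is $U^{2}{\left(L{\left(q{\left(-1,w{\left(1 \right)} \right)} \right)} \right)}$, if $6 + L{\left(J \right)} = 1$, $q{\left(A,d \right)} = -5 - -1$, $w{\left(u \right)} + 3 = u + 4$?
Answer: $16$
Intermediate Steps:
$w{\left(u \right)} = 1 + u$ ($w{\left(u \right)} = -3 + \left(u + 4\right) = -3 + \left(4 + u\right) = 1 + u$)
$q{\left(A,d \right)} = -4$ ($q{\left(A,d \right)} = -5 + 1 = -4$)
$L{\left(J \right)} = -5$ ($L{\left(J \right)} = -6 + 1 = -5$)
$U{\left(C \right)} = 4$ ($U{\left(C \right)} = 6 - 2 = 4$)
$U^{2}{\left(L{\left(q{\left(-1,w{\left(1 \right)} \right)} \right)} \right)} = 4^{2} = 16$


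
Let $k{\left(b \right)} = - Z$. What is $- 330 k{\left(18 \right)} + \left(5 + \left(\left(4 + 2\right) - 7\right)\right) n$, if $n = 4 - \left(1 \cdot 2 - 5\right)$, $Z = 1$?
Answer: $358$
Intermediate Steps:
$k{\left(b \right)} = -1$ ($k{\left(b \right)} = \left(-1\right) 1 = -1$)
$n = 7$ ($n = 4 - \left(2 - 5\right) = 4 - -3 = 4 + 3 = 7$)
$- 330 k{\left(18 \right)} + \left(5 + \left(\left(4 + 2\right) - 7\right)\right) n = \left(-330\right) \left(-1\right) + \left(5 + \left(\left(4 + 2\right) - 7\right)\right) 7 = 330 + \left(5 + \left(6 - 7\right)\right) 7 = 330 + \left(5 - 1\right) 7 = 330 + 4 \cdot 7 = 330 + 28 = 358$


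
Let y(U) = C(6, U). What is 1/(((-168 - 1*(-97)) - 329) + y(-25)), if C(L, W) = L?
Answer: -1/394 ≈ -0.0025381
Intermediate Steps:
y(U) = 6
1/(((-168 - 1*(-97)) - 329) + y(-25)) = 1/(((-168 - 1*(-97)) - 329) + 6) = 1/(((-168 + 97) - 329) + 6) = 1/((-71 - 329) + 6) = 1/(-400 + 6) = 1/(-394) = -1/394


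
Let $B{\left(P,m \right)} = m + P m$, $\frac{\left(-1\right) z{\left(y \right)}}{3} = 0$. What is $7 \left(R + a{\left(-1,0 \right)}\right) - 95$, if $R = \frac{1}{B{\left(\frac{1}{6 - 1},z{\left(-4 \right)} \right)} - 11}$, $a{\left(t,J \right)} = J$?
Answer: $- \frac{1052}{11} \approx -95.636$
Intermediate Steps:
$z{\left(y \right)} = 0$ ($z{\left(y \right)} = \left(-3\right) 0 = 0$)
$R = - \frac{1}{11}$ ($R = \frac{1}{0 \left(1 + \frac{1}{6 - 1}\right) - 11} = \frac{1}{0 \left(1 + \frac{1}{5}\right) - 11} = \frac{1}{0 \cdot \frac{6}{5} - 11} = \frac{1}{0 - 11} = \frac{1}{-11} = - \frac{1}{11} \approx -0.090909$)
$7 \left(R + a{\left(-1,0 \right)}\right) - 95 = 7 \left(- \frac{1}{11} + 0\right) - 95 = 7 \left(- \frac{1}{11}\right) - 95 = - \frac{7}{11} - 95 = - \frac{1052}{11}$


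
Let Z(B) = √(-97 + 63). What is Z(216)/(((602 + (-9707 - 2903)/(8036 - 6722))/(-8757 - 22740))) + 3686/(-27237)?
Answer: -3686/27237 - 20693529*I*√34/389209 ≈ -0.13533 - 310.02*I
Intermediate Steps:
Z(B) = I*√34 (Z(B) = √(-34) = I*√34)
Z(216)/(((602 + (-9707 - 2903)/(8036 - 6722))/(-8757 - 22740))) + 3686/(-27237) = (I*√34)/(((602 + (-9707 - 2903)/(8036 - 6722))/(-8757 - 22740))) + 3686/(-27237) = (I*√34)/(((602 - 12610/1314)/(-31497))) + 3686*(-1/27237) = (I*√34)/(((602 - 12610*1/1314)*(-1/31497))) - 3686/27237 = (I*√34)/(((602 - 6305/657)*(-1/31497))) - 3686/27237 = (I*√34)/(((389209/657)*(-1/31497))) - 3686/27237 = (I*√34)/(-389209/20693529) - 3686/27237 = (I*√34)*(-20693529/389209) - 3686/27237 = -20693529*I*√34/389209 - 3686/27237 = -3686/27237 - 20693529*I*√34/389209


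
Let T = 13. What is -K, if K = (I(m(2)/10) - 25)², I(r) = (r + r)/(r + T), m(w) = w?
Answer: -678976/1089 ≈ -623.49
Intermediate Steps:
I(r) = 2*r/(13 + r) (I(r) = (r + r)/(r + 13) = (2*r)/(13 + r) = 2*r/(13 + r))
K = 678976/1089 (K = (2*(2/10)/(13 + 2/10) - 25)² = (2*(2*(⅒))/(13 + 2*(⅒)) - 25)² = (2*(⅕)/(13 + ⅕) - 25)² = (2*(⅕)/(66/5) - 25)² = (2*(⅕)*(5/66) - 25)² = (1/33 - 25)² = (-824/33)² = 678976/1089 ≈ 623.49)
-K = -1*678976/1089 = -678976/1089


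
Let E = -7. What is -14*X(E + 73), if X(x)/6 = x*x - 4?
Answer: -365568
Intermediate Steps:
X(x) = -24 + 6*x² (X(x) = 6*(x*x - 4) = 6*(x² - 4) = 6*(-4 + x²) = -24 + 6*x²)
-14*X(E + 73) = -14*(-24 + 6*(-7 + 73)²) = -14*(-24 + 6*66²) = -14*(-24 + 6*4356) = -14*(-24 + 26136) = -14*26112 = -365568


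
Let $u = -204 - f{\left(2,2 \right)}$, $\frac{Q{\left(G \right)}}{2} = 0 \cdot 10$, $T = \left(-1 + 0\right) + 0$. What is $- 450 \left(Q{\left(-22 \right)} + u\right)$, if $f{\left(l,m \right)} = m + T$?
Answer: $92250$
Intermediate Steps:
$T = -1$ ($T = -1 + 0 = -1$)
$Q{\left(G \right)} = 0$ ($Q{\left(G \right)} = 2 \cdot 0 \cdot 10 = 2 \cdot 0 = 0$)
$f{\left(l,m \right)} = -1 + m$ ($f{\left(l,m \right)} = m - 1 = -1 + m$)
$u = -205$ ($u = -204 - \left(-1 + 2\right) = -204 - 1 = -205$)
$- 450 \left(Q{\left(-22 \right)} + u\right) = - 450 \left(0 - 205\right) = \left(-450\right) \left(-205\right) = 92250$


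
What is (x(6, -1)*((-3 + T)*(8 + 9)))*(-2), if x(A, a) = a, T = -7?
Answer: -340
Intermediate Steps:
(x(6, -1)*((-3 + T)*(8 + 9)))*(-2) = -(-3 - 7)*(8 + 9)*(-2) = -(-10)*17*(-2) = -1*(-170)*(-2) = 170*(-2) = -340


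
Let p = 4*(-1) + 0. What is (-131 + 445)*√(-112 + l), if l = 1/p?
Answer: 157*I*√449 ≈ 3326.8*I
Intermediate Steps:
p = -4 (p = -4 + 0 = -4)
l = -¼ (l = 1/(-4) = -¼ ≈ -0.25000)
(-131 + 445)*√(-112 + l) = (-131 + 445)*√(-112 - ¼) = 314*√(-449/4) = 314*(I*√449/2) = 157*I*√449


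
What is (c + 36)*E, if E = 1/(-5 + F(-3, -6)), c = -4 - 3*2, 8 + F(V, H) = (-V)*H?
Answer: -26/31 ≈ -0.83871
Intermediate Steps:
F(V, H) = -8 - H*V (F(V, H) = -8 + (-V)*H = -8 - H*V)
c = -10 (c = -4 - 6 = -10)
E = -1/31 (E = 1/(-5 + (-8 - 1*(-6)*(-3))) = 1/(-5 + (-8 - 18)) = 1/(-5 - 26) = 1/(-31) = -1/31 ≈ -0.032258)
(c + 36)*E = (-10 + 36)*(-1/31) = 26*(-1/31) = -26/31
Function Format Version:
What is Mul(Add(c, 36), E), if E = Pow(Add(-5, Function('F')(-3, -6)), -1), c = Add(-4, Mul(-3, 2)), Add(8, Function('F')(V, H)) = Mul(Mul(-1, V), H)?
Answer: Rational(-26, 31) ≈ -0.83871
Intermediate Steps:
Function('F')(V, H) = Add(-8, Mul(-1, H, V)) (Function('F')(V, H) = Add(-8, Mul(Mul(-1, V), H)) = Add(-8, Mul(-1, H, V)))
c = -10 (c = Add(-4, -6) = -10)
E = Rational(-1, 31) (E = Pow(Add(-5, Add(-8, Mul(-1, -6, -3))), -1) = Pow(Add(-5, Add(-8, -18)), -1) = Pow(Add(-5, -26), -1) = Pow(-31, -1) = Rational(-1, 31) ≈ -0.032258)
Mul(Add(c, 36), E) = Mul(Add(-10, 36), Rational(-1, 31)) = Mul(26, Rational(-1, 31)) = Rational(-26, 31)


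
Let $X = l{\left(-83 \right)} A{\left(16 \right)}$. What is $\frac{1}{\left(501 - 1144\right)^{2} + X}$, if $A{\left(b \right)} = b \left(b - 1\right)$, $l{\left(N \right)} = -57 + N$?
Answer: $\frac{1}{379849} \approx 2.6326 \cdot 10^{-6}$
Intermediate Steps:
$A{\left(b \right)} = b \left(-1 + b\right)$
$X = -33600$ ($X = \left(-57 - 83\right) 16 \left(-1 + 16\right) = - 140 \cdot 16 \cdot 15 = \left(-140\right) 240 = -33600$)
$\frac{1}{\left(501 - 1144\right)^{2} + X} = \frac{1}{\left(501 - 1144\right)^{2} - 33600} = \frac{1}{\left(-643\right)^{2} - 33600} = \frac{1}{413449 - 33600} = \frac{1}{379849}$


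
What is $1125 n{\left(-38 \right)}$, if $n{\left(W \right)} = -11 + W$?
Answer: $-55125$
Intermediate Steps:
$1125 n{\left(-38 \right)} = 1125 \left(-11 - 38\right) = 1125 \left(-49\right) = -55125$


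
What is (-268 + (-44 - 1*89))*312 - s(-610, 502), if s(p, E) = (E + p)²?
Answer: -136776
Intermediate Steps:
(-268 + (-44 - 1*89))*312 - s(-610, 502) = (-268 + (-44 - 1*89))*312 - (502 - 610)² = (-268 + (-44 - 89))*312 - 1*(-108)² = (-268 - 133)*312 - 1*11664 = -401*312 - 11664 = -125112 - 11664 = -136776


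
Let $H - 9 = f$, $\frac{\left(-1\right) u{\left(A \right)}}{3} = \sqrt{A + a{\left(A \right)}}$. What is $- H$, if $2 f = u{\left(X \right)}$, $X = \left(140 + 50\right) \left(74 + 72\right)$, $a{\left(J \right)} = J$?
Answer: $-9 + 3 \sqrt{13870} \approx 344.31$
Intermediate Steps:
$X = 27740$ ($X = 190 \cdot 146 = 27740$)
$u{\left(A \right)} = - 3 \sqrt{2} \sqrt{A}$ ($u{\left(A \right)} = - 3 \sqrt{A + A} = - 3 \sqrt{2 A} = - 3 \sqrt{2} \sqrt{A}$)
$f = - 3 \sqrt{13870}$ ($f = \frac{\left(-3\right) \sqrt{2} \sqrt{27740}}{2} = \frac{\left(-3\right) \sqrt{2} \cdot 2 \sqrt{6935}}{2} = \frac{\left(-6\right) \sqrt{13870}}{2} = - 3 \sqrt{13870} \approx -353.31$)
$H = 9 - 3 \sqrt{13870} \approx -344.31$
$- H = - (9 - 3 \sqrt{13870}) = -9 + 3 \sqrt{13870}$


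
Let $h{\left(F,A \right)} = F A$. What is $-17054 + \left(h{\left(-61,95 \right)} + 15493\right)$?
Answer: $-7356$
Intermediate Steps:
$h{\left(F,A \right)} = A F$
$-17054 + \left(h{\left(-61,95 \right)} + 15493\right) = -17054 + \left(95 \left(-61\right) + 15493\right) = -17054 + \left(-5795 + 15493\right) = -17054 + 9698 = -7356$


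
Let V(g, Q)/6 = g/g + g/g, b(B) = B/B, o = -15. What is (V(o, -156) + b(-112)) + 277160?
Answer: 277173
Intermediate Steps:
b(B) = 1
V(g, Q) = 12 (V(g, Q) = 6*(g/g + g/g) = 6*(1 + 1) = 6*2 = 12)
(V(o, -156) + b(-112)) + 277160 = (12 + 1) + 277160 = 13 + 277160 = 277173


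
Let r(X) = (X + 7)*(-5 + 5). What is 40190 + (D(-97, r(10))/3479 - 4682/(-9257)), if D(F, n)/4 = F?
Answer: 1294335786532/32205103 ≈ 40190.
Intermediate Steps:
r(X) = 0 (r(X) = (7 + X)*0 = 0)
D(F, n) = 4*F
40190 + (D(-97, r(10))/3479 - 4682/(-9257)) = 40190 + ((4*(-97))/3479 - 4682/(-9257)) = 40190 + (-388*1/3479 - 4682*(-1/9257)) = 40190 + (-388/3479 + 4682/9257) = 40190 + 12696962/32205103 = 1294335786532/32205103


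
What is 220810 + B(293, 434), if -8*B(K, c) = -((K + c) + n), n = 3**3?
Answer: 883617/4 ≈ 2.2090e+5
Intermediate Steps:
n = 27
B(K, c) = 27/8 + K/8 + c/8 (B(K, c) = -(-1)*((K + c) + 27)/8 = -(-1)*(27 + K + c)/8 = -(-27 - K - c)/8 = 27/8 + K/8 + c/8)
220810 + B(293, 434) = 220810 + (27/8 + (1/8)*293 + (1/8)*434) = 220810 + (27/8 + 293/8 + 217/4) = 220810 + 377/4 = 883617/4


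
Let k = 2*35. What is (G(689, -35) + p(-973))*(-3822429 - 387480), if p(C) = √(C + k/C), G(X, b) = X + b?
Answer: -2753280486 - 4209909*I*√18800723/139 ≈ -2.7533e+9 - 1.3132e+8*I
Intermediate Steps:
k = 70
p(C) = √(C + 70/C)
(G(689, -35) + p(-973))*(-3822429 - 387480) = ((689 - 35) + √(-973 + 70/(-973)))*(-3822429 - 387480) = (654 + √(-973 + 70*(-1/973)))*(-4209909) = (654 + √(-973 - 10/139))*(-4209909) = (654 + √(-135257/139))*(-4209909) = (654 + I*√18800723/139)*(-4209909) = -2753280486 - 4209909*I*√18800723/139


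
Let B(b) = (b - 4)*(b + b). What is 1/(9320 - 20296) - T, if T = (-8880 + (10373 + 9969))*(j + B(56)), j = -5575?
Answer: -31325921089/10976 ≈ -2.8540e+6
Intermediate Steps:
B(b) = 2*b*(-4 + b) (B(b) = (-4 + b)*(2*b) = 2*b*(-4 + b))
T = 2854038 (T = (-8880 + (10373 + 9969))*(-5575 + 2*56*(-4 + 56)) = (-8880 + 20342)*(-5575 + 2*56*52) = 11462*(-5575 + 5824) = 11462*249 = 2854038)
1/(9320 - 20296) - T = 1/(9320 - 20296) - 1*2854038 = 1/(-10976) - 2854038 = -1/10976 - 2854038 = -31325921089/10976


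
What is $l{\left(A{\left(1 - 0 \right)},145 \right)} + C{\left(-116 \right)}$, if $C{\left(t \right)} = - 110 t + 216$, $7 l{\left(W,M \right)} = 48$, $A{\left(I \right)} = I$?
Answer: $\frac{90880}{7} \approx 12983.0$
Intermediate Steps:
$l{\left(W,M \right)} = \frac{48}{7}$ ($l{\left(W,M \right)} = \frac{1}{7} \cdot 48 = \frac{48}{7}$)
$C{\left(t \right)} = 216 - 110 t$
$l{\left(A{\left(1 - 0 \right)},145 \right)} + C{\left(-116 \right)} = \frac{48}{7} + \left(216 - -12760\right) = \frac{48}{7} + \left(216 + 12760\right) = \frac{48}{7} + 12976 = \frac{90880}{7}$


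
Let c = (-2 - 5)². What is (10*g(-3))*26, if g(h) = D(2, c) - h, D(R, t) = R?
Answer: 1300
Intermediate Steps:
c = 49 (c = (-7)² = 49)
g(h) = 2 - h
(10*g(-3))*26 = (10*(2 - 1*(-3)))*26 = (10*(2 + 3))*26 = (10*5)*26 = 50*26 = 1300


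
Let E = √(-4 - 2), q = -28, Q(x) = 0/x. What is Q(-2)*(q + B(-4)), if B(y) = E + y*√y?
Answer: 0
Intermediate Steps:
Q(x) = 0
E = I*√6 (E = √(-6) = I*√6 ≈ 2.4495*I)
B(y) = y^(3/2) + I*√6 (B(y) = I*√6 + y*√y = I*√6 + y^(3/2) = y^(3/2) + I*√6)
Q(-2)*(q + B(-4)) = 0*(-28 + ((-4)^(3/2) + I*√6)) = 0*(-28 + (-8*I + I*√6)) = 0*(-28 - 8*I + I*√6) = 0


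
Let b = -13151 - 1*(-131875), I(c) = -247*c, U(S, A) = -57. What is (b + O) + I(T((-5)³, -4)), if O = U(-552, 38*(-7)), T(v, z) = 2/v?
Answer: 14833869/125 ≈ 1.1867e+5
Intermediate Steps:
O = -57
b = 118724 (b = -13151 + 131875 = 118724)
(b + O) + I(T((-5)³, -4)) = (118724 - 57) - 494/((-5)³) = 118667 - 494/(-125) = 118667 - 494*(-1)/125 = 118667 - 247*(-2/125) = 118667 + 494/125 = 14833869/125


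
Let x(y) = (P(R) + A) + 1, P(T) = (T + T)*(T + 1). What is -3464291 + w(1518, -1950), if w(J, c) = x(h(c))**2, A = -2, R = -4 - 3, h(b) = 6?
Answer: -3457402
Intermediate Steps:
R = -7
P(T) = 2*T*(1 + T) (P(T) = (2*T)*(1 + T) = 2*T*(1 + T))
x(y) = 83 (x(y) = (2*(-7)*(1 - 7) - 2) + 1 = (2*(-7)*(-6) - 2) + 1 = (84 - 2) + 1 = 82 + 1 = 83)
w(J, c) = 6889 (w(J, c) = 83**2 = 6889)
-3464291 + w(1518, -1950) = -3464291 + 6889 = -3457402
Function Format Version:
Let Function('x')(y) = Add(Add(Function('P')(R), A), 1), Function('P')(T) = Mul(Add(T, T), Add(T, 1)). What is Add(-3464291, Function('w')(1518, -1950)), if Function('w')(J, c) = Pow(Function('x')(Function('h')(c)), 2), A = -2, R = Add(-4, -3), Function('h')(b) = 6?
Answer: -3457402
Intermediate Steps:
R = -7
Function('P')(T) = Mul(2, T, Add(1, T)) (Function('P')(T) = Mul(Mul(2, T), Add(1, T)) = Mul(2, T, Add(1, T)))
Function('x')(y) = 83 (Function('x')(y) = Add(Add(Mul(2, -7, Add(1, -7)), -2), 1) = Add(Add(Mul(2, -7, -6), -2), 1) = Add(Add(84, -2), 1) = Add(82, 1) = 83)
Function('w')(J, c) = 6889 (Function('w')(J, c) = Pow(83, 2) = 6889)
Add(-3464291, Function('w')(1518, -1950)) = Add(-3464291, 6889) = -3457402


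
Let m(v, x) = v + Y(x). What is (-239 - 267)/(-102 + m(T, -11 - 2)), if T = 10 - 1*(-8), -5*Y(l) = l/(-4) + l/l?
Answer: 10120/1697 ≈ 5.9635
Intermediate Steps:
Y(l) = -⅕ + l/20 (Y(l) = -(l/(-4) + l/l)/5 = -(l*(-¼) + 1)/5 = -(-l/4 + 1)/5 = -(1 - l/4)/5 = -⅕ + l/20)
T = 18 (T = 10 + 8 = 18)
m(v, x) = -⅕ + v + x/20 (m(v, x) = v + (-⅕ + x/20) = -⅕ + v + x/20)
(-239 - 267)/(-102 + m(T, -11 - 2)) = (-239 - 267)/(-102 + (-⅕ + 18 + (-11 - 2)/20)) = -506/(-102 + (-⅕ + 18 + (1/20)*(-13))) = -506/(-102 + (-⅕ + 18 - 13/20)) = -506/(-102 + 343/20) = -506/(-1697/20) = -506*(-20/1697) = 10120/1697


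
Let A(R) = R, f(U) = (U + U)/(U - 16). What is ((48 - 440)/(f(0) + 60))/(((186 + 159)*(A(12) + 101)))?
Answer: -98/584775 ≈ -0.00016759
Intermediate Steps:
f(U) = 2*U/(-16 + U) (f(U) = (2*U)/(-16 + U) = 2*U/(-16 + U))
((48 - 440)/(f(0) + 60))/(((186 + 159)*(A(12) + 101))) = ((48 - 440)/(2*0/(-16 + 0) + 60))/(((186 + 159)*(12 + 101))) = (-392/(2*0/(-16) + 60))/((345*113)) = -392/(2*0*(-1/16) + 60)/38985 = -392/(0 + 60)*(1/38985) = -392/60*(1/38985) = -392*1/60*(1/38985) = -98/15*1/38985 = -98/584775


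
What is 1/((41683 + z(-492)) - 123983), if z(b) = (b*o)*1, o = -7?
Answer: -1/78856 ≈ -1.2681e-5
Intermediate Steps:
z(b) = -7*b (z(b) = (b*(-7))*1 = -7*b*1 = -7*b)
1/((41683 + z(-492)) - 123983) = 1/((41683 - 7*(-492)) - 123983) = 1/((41683 + 3444) - 123983) = 1/(45127 - 123983) = 1/(-78856) = -1/78856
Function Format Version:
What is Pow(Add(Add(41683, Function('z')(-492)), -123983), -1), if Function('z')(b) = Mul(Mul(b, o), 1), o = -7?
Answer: Rational(-1, 78856) ≈ -1.2681e-5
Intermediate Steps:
Function('z')(b) = Mul(-7, b) (Function('z')(b) = Mul(Mul(b, -7), 1) = Mul(Mul(-7, b), 1) = Mul(-7, b))
Pow(Add(Add(41683, Function('z')(-492)), -123983), -1) = Pow(Add(Add(41683, Mul(-7, -492)), -123983), -1) = Pow(Add(Add(41683, 3444), -123983), -1) = Pow(Add(45127, -123983), -1) = Pow(-78856, -1) = Rational(-1, 78856)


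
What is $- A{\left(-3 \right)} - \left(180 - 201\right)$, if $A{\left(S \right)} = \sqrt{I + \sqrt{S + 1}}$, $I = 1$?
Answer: $21 - \sqrt{1 + i \sqrt{2}} \approx 19.831 - 0.605 i$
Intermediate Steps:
$A{\left(S \right)} = \sqrt{1 + \sqrt{1 + S}}$ ($A{\left(S \right)} = \sqrt{1 + \sqrt{S + 1}} = \sqrt{1 + \sqrt{1 + S}}$)
$- A{\left(-3 \right)} - \left(180 - 201\right) = - \sqrt{1 + \sqrt{1 - 3}} - \left(180 - 201\right) = - \sqrt{1 + \sqrt{-2}} - \left(180 - 201\right) = - \sqrt{1 + i \sqrt{2}} - -21 = - \sqrt{1 + i \sqrt{2}} + 21 = 21 - \sqrt{1 + i \sqrt{2}}$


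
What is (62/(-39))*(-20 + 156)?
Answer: -8432/39 ≈ -216.21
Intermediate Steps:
(62/(-39))*(-20 + 156) = (62*(-1/39))*136 = -62/39*136 = -8432/39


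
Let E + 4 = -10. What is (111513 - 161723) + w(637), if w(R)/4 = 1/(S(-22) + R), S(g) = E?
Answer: -31280826/623 ≈ -50210.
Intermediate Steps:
E = -14 (E = -4 - 10 = -14)
S(g) = -14
w(R) = 4/(-14 + R)
(111513 - 161723) + w(637) = (111513 - 161723) + 4/(-14 + 637) = -50210 + 4/623 = -31280826/623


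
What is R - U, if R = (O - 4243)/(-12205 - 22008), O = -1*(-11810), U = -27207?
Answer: 930825524/34213 ≈ 27207.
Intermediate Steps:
O = 11810
R = -7567/34213 (R = (11810 - 4243)/(-12205 - 22008) = 7567/(-34213) = 7567*(-1/34213) = -7567/34213 ≈ -0.22117)
R - U = -7567/34213 - 1*(-27207) = -7567/34213 + 27207 = 930825524/34213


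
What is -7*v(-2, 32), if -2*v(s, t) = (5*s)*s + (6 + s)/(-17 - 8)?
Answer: 1736/25 ≈ 69.440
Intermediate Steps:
v(s, t) = 3/25 - 5*s**2/2 + s/50 (v(s, t) = -((5*s)*s + (6 + s)/(-17 - 8))/2 = -(5*s**2 + (6 + s)/(-25))/2 = -(5*s**2 + (6 + s)*(-1/25))/2 = -(5*s**2 + (-6/25 - s/25))/2 = -(-6/25 + 5*s**2 - s/25)/2 = 3/25 - 5*s**2/2 + s/50)
-7*v(-2, 32) = -7*(3/25 - 5/2*(-2)**2 + (1/50)*(-2)) = -7*(3/25 - 5/2*4 - 1/25) = -7*(3/25 - 10 - 1/25) = -7*(-248/25) = 1736/25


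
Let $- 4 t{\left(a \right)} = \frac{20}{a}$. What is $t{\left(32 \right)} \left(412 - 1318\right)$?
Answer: $\frac{2265}{16} \approx 141.56$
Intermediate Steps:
$t{\left(a \right)} = - \frac{5}{a}$ ($t{\left(a \right)} = - \frac{20 \frac{1}{a}}{4} = - \frac{5}{a}$)
$t{\left(32 \right)} \left(412 - 1318\right) = - \frac{5}{32} \left(412 - 1318\right) = \left(-5\right) \frac{1}{32} \left(-906\right) = \left(- \frac{5}{32}\right) \left(-906\right) = \frac{2265}{16}$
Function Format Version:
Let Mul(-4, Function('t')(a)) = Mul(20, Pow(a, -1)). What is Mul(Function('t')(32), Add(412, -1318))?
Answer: Rational(2265, 16) ≈ 141.56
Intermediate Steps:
Function('t')(a) = Mul(-5, Pow(a, -1)) (Function('t')(a) = Mul(Rational(-1, 4), Mul(20, Pow(a, -1))) = Mul(-5, Pow(a, -1)))
Mul(Function('t')(32), Add(412, -1318)) = Mul(Mul(-5, Pow(32, -1)), Add(412, -1318)) = Mul(Mul(-5, Rational(1, 32)), -906) = Mul(Rational(-5, 32), -906) = Rational(2265, 16)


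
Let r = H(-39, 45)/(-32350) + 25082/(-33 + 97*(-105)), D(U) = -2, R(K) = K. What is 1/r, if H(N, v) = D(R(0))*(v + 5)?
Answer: -3305523/8103809 ≈ -0.40790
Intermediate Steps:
H(N, v) = -10 - 2*v (H(N, v) = -2*(v + 5) = -2*(5 + v) = -10 - 2*v)
r = -8103809/3305523 (r = (-10 - 2*45)/(-32350) + 25082/(-33 + 97*(-105)) = (-10 - 90)*(-1/32350) + 25082/(-33 - 10185) = -100*(-1/32350) + 25082/(-10218) = 2/647 + 25082*(-1/10218) = 2/647 - 12541/5109 = -8103809/3305523 ≈ -2.4516)
1/r = 1/(-8103809/3305523) = -3305523/8103809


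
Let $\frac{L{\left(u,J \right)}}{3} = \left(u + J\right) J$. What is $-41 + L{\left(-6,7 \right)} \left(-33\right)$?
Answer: $-734$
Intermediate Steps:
$L{\left(u,J \right)} = 3 J \left(J + u\right)$ ($L{\left(u,J \right)} = 3 \left(u + J\right) J = 3 \left(J + u\right) J = 3 J \left(J + u\right)$)
$-41 + L{\left(-6,7 \right)} \left(-33\right) = -41 + 3 \cdot 7 \left(7 - 6\right) \left(-33\right) = -41 + 3 \cdot 7 \cdot 1 \left(-33\right) = -41 + 21 \left(-33\right) = -41 - 693 = -734$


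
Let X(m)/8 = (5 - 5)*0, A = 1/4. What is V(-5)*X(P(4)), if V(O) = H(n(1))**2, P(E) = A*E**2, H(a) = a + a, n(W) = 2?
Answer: 0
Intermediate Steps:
H(a) = 2*a
A = 1/4 ≈ 0.25000
P(E) = E**2/4
X(m) = 0 (X(m) = 8*((5 - 5)*0) = 8*(0*0) = 8*0 = 0)
V(O) = 16 (V(O) = (2*2)**2 = 4**2 = 16)
V(-5)*X(P(4)) = 16*0 = 0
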